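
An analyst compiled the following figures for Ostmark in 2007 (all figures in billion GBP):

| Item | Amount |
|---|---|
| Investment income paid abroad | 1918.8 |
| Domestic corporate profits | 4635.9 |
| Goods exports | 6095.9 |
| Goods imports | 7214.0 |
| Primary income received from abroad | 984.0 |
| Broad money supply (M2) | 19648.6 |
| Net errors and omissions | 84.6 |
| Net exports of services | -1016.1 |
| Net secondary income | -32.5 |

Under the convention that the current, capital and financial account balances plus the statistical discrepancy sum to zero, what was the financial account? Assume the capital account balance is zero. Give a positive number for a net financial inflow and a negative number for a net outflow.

Goods balance = 6095.9 - 7214.0 = -1118.1
Services balance = -1016.1
Trade balance (goods + services) = -1118.1 + (-1016.1) = -2134.2
Net primary income = 984.0 - 1918.8 = -934.8
Net secondary income = -32.5
Current account = -2134.2 + (-934.8) + (-32.5) = -3101.5
Financial account = -(-3101.5 + 84.6) = 3016.9

3016.9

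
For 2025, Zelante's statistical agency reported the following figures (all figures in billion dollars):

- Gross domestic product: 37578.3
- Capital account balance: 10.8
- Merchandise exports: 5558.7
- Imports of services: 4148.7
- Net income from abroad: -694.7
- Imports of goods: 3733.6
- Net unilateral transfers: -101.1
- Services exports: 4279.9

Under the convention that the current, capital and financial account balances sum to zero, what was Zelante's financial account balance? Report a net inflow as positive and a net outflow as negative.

Goods balance = 5558.7 - 3733.6 = 1825.1
Services balance = 4279.9 - 4148.7 = 131.2
Trade balance (goods + services) = 1825.1 + 131.2 = 1956.3
Net primary income = -694.7
Net secondary income = -101.1
Current account = 1956.3 + (-694.7) + (-101.1) = 1160.5
Financial account = -(1160.5 + 10.8) = -1171.3

-1171.3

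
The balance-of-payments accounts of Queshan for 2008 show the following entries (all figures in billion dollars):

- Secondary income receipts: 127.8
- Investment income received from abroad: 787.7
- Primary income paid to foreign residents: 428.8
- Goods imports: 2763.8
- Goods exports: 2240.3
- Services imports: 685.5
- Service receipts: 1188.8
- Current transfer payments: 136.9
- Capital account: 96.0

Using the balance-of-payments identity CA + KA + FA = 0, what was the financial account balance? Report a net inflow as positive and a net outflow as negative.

-425.6

Goods balance = 2240.3 - 2763.8 = -523.5
Services balance = 1188.8 - 685.5 = 503.3
Trade balance (goods + services) = -523.5 + 503.3 = -20.2
Net primary income = 787.7 - 428.8 = 358.9
Net secondary income = 127.8 - 136.9 = -9.1
Current account = -20.2 + 358.9 + (-9.1) = 329.6
Financial account = -(329.6 + 96.0) = -425.6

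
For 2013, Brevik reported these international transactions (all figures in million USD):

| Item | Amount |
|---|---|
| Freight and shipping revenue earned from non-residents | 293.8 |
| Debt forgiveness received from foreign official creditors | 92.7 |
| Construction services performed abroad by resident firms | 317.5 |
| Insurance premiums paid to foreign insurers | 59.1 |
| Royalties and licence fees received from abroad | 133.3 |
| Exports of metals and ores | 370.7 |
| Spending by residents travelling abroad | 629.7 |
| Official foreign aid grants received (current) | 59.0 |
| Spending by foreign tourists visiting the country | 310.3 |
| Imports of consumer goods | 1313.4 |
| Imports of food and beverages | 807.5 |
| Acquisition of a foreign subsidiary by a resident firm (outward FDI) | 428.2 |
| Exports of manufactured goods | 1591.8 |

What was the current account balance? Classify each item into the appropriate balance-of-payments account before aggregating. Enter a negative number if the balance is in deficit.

Goods: -1313.4 + 370.7 + 1591.8 - 807.5 = -158.4
Services: -59.1 - 629.7 + 310.3 + 317.5 + 133.3 + 293.8 = 366.1
Secondary income: 59.0
Current account = (-158.4) + 366.1 + 59.0 = 266.7
(Excluded from the current account — capital account: debt forgiveness received from foreign official creditors 92.7; financial account: acquisition of a foreign subsidiary by a resident firm (outward FDI) 428.2.)

266.7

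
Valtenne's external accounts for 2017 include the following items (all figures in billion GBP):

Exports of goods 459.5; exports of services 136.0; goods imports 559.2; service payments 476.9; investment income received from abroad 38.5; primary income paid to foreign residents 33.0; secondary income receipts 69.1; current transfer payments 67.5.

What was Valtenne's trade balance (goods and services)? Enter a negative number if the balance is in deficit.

-440.6

Goods balance = 459.5 - 559.2 = -99.7
Services balance = 136.0 - 476.9 = -340.9
Trade balance (goods + services) = -99.7 + (-340.9) = -440.6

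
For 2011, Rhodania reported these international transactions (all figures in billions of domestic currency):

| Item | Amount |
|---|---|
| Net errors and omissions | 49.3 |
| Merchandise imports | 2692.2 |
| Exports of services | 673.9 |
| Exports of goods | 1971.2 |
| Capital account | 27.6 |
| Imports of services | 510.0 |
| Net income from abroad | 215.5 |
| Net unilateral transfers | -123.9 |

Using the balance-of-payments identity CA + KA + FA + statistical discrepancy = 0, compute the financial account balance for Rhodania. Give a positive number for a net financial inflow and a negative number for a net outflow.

Goods balance = 1971.2 - 2692.2 = -721.0
Services balance = 673.9 - 510.0 = 163.9
Trade balance (goods + services) = -721.0 + 163.9 = -557.1
Net primary income = 215.5
Net secondary income = -123.9
Current account = -557.1 + 215.5 + (-123.9) = -465.5
Financial account = -(-465.5 + 27.6 + 49.3) = 388.6

388.6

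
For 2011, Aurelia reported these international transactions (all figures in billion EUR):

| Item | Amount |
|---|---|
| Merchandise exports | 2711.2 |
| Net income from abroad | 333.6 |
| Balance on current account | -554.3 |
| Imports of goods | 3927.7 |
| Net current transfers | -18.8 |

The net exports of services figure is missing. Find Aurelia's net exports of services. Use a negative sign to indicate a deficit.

347.4

Current account = goods balance + services balance + net primary income + net secondary income
Sum of the known components = -901.7
Net exports of services = CA - (known components) = -554.3 - (-901.7) = 347.4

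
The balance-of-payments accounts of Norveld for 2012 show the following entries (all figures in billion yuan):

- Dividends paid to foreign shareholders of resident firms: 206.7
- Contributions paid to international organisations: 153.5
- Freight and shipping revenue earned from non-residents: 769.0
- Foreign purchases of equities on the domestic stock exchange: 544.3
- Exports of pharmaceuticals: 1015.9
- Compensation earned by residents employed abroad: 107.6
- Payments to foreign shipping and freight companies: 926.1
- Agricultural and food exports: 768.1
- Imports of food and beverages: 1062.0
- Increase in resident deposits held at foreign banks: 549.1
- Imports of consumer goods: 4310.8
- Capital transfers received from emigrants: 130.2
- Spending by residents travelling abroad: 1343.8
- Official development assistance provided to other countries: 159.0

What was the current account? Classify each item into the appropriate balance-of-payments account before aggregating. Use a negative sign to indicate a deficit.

Goods: 1015.9 + 768.1 - 4310.8 - 1062.0 = -3588.8
Services: -1343.8 + 769.0 - 926.1 = -1500.9
Primary income: 107.6 - 206.7 = -99.1
Secondary income: -159.0 - 153.5 = -312.5
Current account = (-3588.8) + (-1500.9) + (-99.1) + (-312.5) = -5501.3
(Excluded from the current account — financial account: foreign purchases of equities on the domestic stock exchange 544.3, increase in resident deposits held at foreign banks 549.1; capital account: capital transfers received from emigrants 130.2.)

-5501.3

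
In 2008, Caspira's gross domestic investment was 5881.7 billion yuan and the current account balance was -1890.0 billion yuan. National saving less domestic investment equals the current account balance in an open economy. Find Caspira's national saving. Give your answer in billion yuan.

S - I = CA (net lending to the rest of the world).
S = I + CA = 5881.7 + (-1890.0) = 3991.7

3991.7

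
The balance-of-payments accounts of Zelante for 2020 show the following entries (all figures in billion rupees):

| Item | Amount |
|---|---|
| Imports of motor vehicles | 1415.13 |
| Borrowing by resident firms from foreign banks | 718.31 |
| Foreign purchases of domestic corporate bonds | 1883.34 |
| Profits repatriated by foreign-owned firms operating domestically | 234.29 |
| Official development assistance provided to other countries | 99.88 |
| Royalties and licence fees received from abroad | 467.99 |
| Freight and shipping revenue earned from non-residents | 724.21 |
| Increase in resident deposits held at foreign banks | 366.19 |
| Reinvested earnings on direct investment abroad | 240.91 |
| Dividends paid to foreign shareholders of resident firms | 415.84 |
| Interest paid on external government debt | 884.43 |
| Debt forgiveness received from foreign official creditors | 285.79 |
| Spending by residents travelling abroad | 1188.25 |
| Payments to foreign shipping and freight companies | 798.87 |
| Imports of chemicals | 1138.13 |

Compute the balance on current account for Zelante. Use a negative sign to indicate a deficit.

Goods: -1415.13 - 1138.13 = -2553.26
Services: -798.87 + 724.21 - 1188.25 + 467.99 = -794.92
Primary income: -884.43 - 415.84 + 240.91 - 234.29 = -1293.65
Secondary income: -99.88
Current account = (-2553.26) + (-794.92) + (-1293.65) + (-99.88) = -4741.71
(Excluded from the current account — financial account: borrowing by resident firms from foreign banks 718.31, foreign purchases of domestic corporate bonds 1883.34, increase in resident deposits held at foreign banks 366.19; capital account: debt forgiveness received from foreign official creditors 285.79.)

-4741.71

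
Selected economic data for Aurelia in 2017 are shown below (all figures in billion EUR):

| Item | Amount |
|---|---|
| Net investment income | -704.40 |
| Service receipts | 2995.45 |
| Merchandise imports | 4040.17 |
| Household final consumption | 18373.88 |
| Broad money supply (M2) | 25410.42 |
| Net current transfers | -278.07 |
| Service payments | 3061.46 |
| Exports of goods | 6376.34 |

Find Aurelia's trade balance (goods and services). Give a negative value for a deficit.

Goods balance = 6376.34 - 4040.17 = 2336.17
Services balance = 2995.45 - 3061.46 = -66.01
Trade balance (goods + services) = 2336.17 + (-66.01) = 2270.16

2270.16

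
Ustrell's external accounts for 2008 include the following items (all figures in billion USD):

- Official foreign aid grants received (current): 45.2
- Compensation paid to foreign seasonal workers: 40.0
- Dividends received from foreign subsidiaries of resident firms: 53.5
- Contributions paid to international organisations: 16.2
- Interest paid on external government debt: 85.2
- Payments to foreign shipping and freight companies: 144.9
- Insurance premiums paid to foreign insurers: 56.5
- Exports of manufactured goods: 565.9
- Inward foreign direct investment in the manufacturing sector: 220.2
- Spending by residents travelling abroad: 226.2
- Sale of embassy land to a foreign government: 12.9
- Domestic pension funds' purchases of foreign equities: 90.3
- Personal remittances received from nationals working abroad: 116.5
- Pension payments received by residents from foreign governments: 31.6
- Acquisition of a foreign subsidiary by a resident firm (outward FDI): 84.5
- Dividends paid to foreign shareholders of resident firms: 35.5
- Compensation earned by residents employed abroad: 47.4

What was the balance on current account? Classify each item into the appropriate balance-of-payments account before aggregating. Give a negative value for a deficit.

Goods: 565.9
Services: -226.2 - 144.9 - 56.5 = -427.6
Primary income: -85.2 + 53.5 - 35.5 - 40.0 + 47.4 = -59.8
Secondary income: -16.2 + 31.6 + 116.5 + 45.2 = 177.1
Current account = 565.9 + (-427.6) + (-59.8) + 177.1 = 255.6
(Excluded from the current account — financial account: inward foreign direct investment in the manufacturing sector 220.2, domestic pension funds' purchases of foreign equities 90.3, acquisition of a foreign subsidiary by a resident firm (outward FDI) 84.5; capital account: sale of embassy land to a foreign government 12.9.)

255.6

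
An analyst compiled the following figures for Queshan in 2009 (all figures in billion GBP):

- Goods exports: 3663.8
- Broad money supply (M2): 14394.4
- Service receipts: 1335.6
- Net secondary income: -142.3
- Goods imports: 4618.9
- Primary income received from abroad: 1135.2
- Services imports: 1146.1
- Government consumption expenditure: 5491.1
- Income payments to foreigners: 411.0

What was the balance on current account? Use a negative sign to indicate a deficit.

-183.7

Goods balance = 3663.8 - 4618.9 = -955.1
Services balance = 1335.6 - 1146.1 = 189.5
Trade balance (goods + services) = -955.1 + 189.5 = -765.6
Net primary income = 1135.2 - 411.0 = 724.2
Net secondary income = -142.3
Current account = -765.6 + 724.2 + (-142.3) = -183.7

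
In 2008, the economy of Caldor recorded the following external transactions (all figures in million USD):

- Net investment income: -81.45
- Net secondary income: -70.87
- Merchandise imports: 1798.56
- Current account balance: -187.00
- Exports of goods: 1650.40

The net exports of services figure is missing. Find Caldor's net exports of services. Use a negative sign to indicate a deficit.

113.48

Current account = goods balance + services balance + net primary income + net secondary income
Sum of the known components = -300.48
Net exports of services = CA - (known components) = -187.00 - (-300.48) = 113.48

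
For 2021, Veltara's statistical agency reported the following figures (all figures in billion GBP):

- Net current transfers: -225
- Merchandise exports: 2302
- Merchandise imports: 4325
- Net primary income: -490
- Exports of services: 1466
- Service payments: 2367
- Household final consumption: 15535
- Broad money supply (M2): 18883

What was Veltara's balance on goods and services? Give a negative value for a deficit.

Goods balance = 2302 - 4325 = -2023
Services balance = 1466 - 2367 = -901
Trade balance (goods + services) = -2023 + (-901) = -2924

-2924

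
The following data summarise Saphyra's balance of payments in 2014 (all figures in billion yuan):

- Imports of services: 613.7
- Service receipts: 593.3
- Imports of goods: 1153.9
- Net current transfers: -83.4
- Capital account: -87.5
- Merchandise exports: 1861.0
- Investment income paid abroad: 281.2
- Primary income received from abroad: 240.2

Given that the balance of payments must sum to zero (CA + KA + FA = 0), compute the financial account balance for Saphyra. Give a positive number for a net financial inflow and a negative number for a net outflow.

Goods balance = 1861.0 - 1153.9 = 707.1
Services balance = 593.3 - 613.7 = -20.4
Trade balance (goods + services) = 707.1 + (-20.4) = 686.7
Net primary income = 240.2 - 281.2 = -41.0
Net secondary income = -83.4
Current account = 686.7 + (-41.0) + (-83.4) = 562.3
Financial account = -(562.3 + (-87.5)) = -474.8

-474.8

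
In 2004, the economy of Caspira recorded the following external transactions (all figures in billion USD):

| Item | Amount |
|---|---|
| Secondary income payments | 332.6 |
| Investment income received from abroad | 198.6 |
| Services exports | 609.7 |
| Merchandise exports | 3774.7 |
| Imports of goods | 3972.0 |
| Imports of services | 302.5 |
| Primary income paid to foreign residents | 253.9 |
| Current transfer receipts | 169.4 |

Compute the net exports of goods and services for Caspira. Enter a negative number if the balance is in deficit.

109.9

Goods balance = 3774.7 - 3972.0 = -197.3
Services balance = 609.7 - 302.5 = 307.2
Trade balance (goods + services) = -197.3 + 307.2 = 109.9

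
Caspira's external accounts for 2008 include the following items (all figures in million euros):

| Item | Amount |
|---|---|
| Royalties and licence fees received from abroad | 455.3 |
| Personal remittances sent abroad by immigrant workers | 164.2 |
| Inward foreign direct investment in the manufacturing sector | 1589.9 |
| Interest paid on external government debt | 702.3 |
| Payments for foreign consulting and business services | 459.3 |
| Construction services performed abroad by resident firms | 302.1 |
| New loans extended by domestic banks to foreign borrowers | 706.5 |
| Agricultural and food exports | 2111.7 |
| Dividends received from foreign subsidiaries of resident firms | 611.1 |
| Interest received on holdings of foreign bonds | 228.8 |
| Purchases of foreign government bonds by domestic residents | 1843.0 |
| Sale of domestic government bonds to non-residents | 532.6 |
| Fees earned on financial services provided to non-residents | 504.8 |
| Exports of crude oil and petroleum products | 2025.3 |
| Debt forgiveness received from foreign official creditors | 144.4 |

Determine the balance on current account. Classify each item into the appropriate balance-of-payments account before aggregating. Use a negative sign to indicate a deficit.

Goods: 2111.7 + 2025.3 = 4137.0
Services: 455.3 + 302.1 - 459.3 + 504.8 = 802.9
Primary income: 228.8 + 611.1 - 702.3 = 137.6
Secondary income: -164.2
Current account = 4137.0 + 802.9 + 137.6 + (-164.2) = 4913.3
(Excluded from the current account — financial account: inward foreign direct investment in the manufacturing sector 1589.9, new loans extended by domestic banks to foreign borrowers 706.5, purchases of foreign government bonds by domestic residents 1843.0, sale of domestic government bonds to non-residents 532.6; capital account: debt forgiveness received from foreign official creditors 144.4.)

4913.3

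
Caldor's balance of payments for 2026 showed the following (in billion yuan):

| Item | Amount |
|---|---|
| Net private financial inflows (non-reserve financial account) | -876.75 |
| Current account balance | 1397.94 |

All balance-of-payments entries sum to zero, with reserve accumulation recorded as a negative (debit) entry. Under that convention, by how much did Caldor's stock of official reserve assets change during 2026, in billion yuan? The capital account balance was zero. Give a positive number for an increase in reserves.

521.19

Official reserve transactions balance = -(1397.94 + (-876.75)) = -521.19
An accumulation of reserves is recorded as a debit (negative entry), so the change in the stock of reserves is the negative of that balance.
Change in official reserves = -(-521.19) = 521.19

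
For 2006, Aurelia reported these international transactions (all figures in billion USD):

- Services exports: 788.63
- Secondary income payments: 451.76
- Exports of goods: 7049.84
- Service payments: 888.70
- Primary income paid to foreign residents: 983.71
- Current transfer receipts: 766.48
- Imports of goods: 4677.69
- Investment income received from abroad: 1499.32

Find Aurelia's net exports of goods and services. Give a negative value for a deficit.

Goods balance = 7049.84 - 4677.69 = 2372.15
Services balance = 788.63 - 888.70 = -100.07
Trade balance (goods + services) = 2372.15 + (-100.07) = 2272.08

2272.08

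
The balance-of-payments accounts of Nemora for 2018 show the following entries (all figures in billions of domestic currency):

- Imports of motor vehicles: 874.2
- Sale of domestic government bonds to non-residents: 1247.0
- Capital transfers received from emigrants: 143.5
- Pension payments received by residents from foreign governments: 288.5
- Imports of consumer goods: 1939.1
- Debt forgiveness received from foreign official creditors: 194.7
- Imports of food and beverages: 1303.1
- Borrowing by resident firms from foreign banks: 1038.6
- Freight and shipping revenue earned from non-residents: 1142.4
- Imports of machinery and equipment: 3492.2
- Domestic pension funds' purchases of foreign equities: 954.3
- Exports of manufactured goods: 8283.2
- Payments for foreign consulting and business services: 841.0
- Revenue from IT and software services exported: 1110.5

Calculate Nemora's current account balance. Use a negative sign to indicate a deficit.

2375.0

Goods: -1939.1 - 3492.2 - 874.2 + 8283.2 - 1303.1 = 674.6
Services: 1142.4 + 1110.5 - 841.0 = 1411.9
Secondary income: 288.5
Current account = 674.6 + 1411.9 + 288.5 = 2375.0
(Excluded from the current account — financial account: sale of domestic government bonds to non-residents 1247.0, borrowing by resident firms from foreign banks 1038.6, domestic pension funds' purchases of foreign equities 954.3; capital account: capital transfers received from emigrants 143.5, debt forgiveness received from foreign official creditors 194.7.)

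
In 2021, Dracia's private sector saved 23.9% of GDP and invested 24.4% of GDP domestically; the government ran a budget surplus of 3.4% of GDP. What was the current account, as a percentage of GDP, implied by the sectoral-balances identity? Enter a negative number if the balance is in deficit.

2.9

By the sectoral-balances identity, CA = (S_private - I) + (T - G).
Private balance = 23.9 - 24.4 = -0.5
Government balance (T - G) = 3.4
CA = -0.5 + 3.4 = 2.9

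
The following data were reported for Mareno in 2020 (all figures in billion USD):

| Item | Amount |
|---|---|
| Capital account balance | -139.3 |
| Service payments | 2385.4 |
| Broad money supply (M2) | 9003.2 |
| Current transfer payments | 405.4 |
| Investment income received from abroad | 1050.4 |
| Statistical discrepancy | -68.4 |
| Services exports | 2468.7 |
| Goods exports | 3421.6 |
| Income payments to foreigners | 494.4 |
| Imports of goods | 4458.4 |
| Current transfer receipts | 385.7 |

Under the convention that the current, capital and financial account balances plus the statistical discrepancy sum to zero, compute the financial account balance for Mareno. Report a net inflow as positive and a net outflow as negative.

Goods balance = 3421.6 - 4458.4 = -1036.8
Services balance = 2468.7 - 2385.4 = 83.3
Trade balance (goods + services) = -1036.8 + 83.3 = -953.5
Net primary income = 1050.4 - 494.4 = 556.0
Net secondary income = 385.7 - 405.4 = -19.7
Current account = -953.5 + 556.0 + (-19.7) = -417.2
Financial account = -(-417.2 + (-139.3) + (-68.4)) = 624.9

624.9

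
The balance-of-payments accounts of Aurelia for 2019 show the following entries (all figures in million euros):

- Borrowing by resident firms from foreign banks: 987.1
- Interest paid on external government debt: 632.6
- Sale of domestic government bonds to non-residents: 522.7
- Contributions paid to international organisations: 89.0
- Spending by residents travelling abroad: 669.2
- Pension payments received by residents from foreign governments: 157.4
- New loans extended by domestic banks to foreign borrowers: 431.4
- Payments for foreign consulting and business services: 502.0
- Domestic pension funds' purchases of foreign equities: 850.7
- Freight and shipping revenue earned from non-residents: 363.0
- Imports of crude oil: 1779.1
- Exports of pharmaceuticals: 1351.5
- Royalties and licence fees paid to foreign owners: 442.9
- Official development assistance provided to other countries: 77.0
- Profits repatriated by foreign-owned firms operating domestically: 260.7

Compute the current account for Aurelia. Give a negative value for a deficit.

-2580.6

Goods: 1351.5 - 1779.1 = -427.6
Services: -669.2 - 502.0 + 363.0 - 442.9 = -1251.1
Primary income: -632.6 - 260.7 = -893.3
Secondary income: 157.4 - 89.0 - 77.0 = -8.6
Current account = (-427.6) + (-1251.1) + (-893.3) + (-8.6) = -2580.6
(Excluded from the current account — financial account: borrowing by resident firms from foreign banks 987.1, sale of domestic government bonds to non-residents 522.7, new loans extended by domestic banks to foreign borrowers 431.4, domestic pension funds' purchases of foreign equities 850.7.)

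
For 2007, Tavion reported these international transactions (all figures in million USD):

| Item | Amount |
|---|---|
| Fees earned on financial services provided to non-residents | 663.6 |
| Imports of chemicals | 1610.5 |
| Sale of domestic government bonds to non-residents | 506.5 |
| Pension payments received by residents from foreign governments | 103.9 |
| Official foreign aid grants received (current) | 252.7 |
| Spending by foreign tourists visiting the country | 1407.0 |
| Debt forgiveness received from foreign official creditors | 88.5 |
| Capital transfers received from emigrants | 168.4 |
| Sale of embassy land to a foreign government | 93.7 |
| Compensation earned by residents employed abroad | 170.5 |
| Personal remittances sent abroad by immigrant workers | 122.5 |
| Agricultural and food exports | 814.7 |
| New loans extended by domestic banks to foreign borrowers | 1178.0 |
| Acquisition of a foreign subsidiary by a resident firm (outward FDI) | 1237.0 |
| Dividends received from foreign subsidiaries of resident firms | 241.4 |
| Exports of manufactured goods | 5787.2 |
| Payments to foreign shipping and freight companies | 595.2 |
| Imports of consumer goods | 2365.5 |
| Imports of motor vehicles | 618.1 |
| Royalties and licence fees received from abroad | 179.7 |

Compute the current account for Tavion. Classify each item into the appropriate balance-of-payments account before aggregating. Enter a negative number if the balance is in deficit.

4308.9

Goods: 814.7 - 2365.5 - 618.1 - 1610.5 + 5787.2 = 2007.8
Services: 663.6 - 595.2 + 1407.0 + 179.7 = 1655.1
Primary income: 241.4 + 170.5 = 411.9
Secondary income: -122.5 + 252.7 + 103.9 = 234.1
Current account = 2007.8 + 1655.1 + 411.9 + 234.1 = 4308.9
(Excluded from the current account — financial account: sale of domestic government bonds to non-residents 506.5, new loans extended by domestic banks to foreign borrowers 1178.0, acquisition of a foreign subsidiary by a resident firm (outward FDI) 1237.0; capital account: debt forgiveness received from foreign official creditors 88.5, capital transfers received from emigrants 168.4, sale of embassy land to a foreign government 93.7.)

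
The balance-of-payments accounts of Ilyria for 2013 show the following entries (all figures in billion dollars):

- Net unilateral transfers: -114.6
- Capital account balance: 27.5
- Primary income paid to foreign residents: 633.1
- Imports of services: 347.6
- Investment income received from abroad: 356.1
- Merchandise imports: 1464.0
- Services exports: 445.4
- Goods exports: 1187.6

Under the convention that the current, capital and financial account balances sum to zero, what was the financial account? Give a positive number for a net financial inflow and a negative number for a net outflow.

542.7

Goods balance = 1187.6 - 1464.0 = -276.4
Services balance = 445.4 - 347.6 = 97.8
Trade balance (goods + services) = -276.4 + 97.8 = -178.6
Net primary income = 356.1 - 633.1 = -277.0
Net secondary income = -114.6
Current account = -178.6 + (-277.0) + (-114.6) = -570.2
Financial account = -(-570.2 + 27.5) = 542.7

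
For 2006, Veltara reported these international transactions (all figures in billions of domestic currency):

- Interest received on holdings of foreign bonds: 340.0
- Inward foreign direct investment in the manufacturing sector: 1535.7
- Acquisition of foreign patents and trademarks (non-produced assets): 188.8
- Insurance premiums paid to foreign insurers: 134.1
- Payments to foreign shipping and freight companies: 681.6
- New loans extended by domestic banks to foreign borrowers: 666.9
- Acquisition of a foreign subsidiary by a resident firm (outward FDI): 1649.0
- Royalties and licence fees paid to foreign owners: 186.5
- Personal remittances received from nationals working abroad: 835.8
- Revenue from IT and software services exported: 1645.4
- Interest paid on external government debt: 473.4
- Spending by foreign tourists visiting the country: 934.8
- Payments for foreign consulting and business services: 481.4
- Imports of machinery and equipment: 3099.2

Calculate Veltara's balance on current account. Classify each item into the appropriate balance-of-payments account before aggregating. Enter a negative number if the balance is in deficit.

Goods: -3099.2
Services: -134.1 - 681.6 + 934.8 + 1645.4 - 186.5 - 481.4 = 1096.6
Primary income: -473.4 + 340.0 = -133.4
Secondary income: 835.8
Current account = (-3099.2) + 1096.6 + (-133.4) + 835.8 = -1300.2
(Excluded from the current account — financial account: inward foreign direct investment in the manufacturing sector 1535.7, new loans extended by domestic banks to foreign borrowers 666.9, acquisition of a foreign subsidiary by a resident firm (outward FDI) 1649.0; capital account: acquisition of foreign patents and trademarks (non-produced assets) 188.8.)

-1300.2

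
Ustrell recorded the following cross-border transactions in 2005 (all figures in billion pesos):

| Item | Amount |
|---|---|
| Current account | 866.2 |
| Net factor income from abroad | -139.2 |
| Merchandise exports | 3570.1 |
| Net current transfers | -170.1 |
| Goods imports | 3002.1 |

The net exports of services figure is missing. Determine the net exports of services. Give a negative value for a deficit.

607.5

Current account = goods balance + services balance + net primary income + net secondary income
Sum of the known components = 258.7
Net exports of services = CA - (known components) = 866.2 - 258.7 = 607.5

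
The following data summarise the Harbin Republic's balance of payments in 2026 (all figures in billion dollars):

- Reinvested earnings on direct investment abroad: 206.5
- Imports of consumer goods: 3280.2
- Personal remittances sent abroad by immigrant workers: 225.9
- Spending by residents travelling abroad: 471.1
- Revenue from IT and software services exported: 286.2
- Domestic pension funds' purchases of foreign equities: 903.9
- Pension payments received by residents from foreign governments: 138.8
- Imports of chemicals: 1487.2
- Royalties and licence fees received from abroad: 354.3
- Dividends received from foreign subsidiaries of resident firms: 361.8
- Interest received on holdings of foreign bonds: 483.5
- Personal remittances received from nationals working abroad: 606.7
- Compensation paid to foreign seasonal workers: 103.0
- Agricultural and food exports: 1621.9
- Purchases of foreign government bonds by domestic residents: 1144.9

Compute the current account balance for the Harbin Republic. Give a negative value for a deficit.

-1507.7

Goods: -3280.2 + 1621.9 - 1487.2 = -3145.5
Services: -471.1 + 286.2 + 354.3 = 169.4
Primary income: 206.5 + 361.8 + 483.5 - 103.0 = 948.8
Secondary income: -225.9 + 138.8 + 606.7 = 519.6
Current account = (-3145.5) + 169.4 + 948.8 + 519.6 = -1507.7
(Excluded from the current account — financial account: domestic pension funds' purchases of foreign equities 903.9, purchases of foreign government bonds by domestic residents 1144.9.)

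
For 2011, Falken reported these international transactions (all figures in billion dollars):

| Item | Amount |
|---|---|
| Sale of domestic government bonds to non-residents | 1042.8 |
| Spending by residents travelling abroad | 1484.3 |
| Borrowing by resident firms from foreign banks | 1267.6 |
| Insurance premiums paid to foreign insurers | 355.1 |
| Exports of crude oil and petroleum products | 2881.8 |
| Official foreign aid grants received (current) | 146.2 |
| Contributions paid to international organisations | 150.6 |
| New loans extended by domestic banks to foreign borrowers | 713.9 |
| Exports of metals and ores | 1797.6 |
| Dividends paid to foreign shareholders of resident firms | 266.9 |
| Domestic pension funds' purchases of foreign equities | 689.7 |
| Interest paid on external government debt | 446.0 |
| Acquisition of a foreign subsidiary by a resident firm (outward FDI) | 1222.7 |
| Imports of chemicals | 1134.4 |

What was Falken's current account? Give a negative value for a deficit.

Goods: 2881.8 - 1134.4 + 1797.6 = 3545.0
Services: -355.1 - 1484.3 = -1839.4
Primary income: -266.9 - 446.0 = -712.9
Secondary income: 146.2 - 150.6 = -4.4
Current account = 3545.0 + (-1839.4) + (-712.9) + (-4.4) = 988.3
(Excluded from the current account — financial account: sale of domestic government bonds to non-residents 1042.8, borrowing by resident firms from foreign banks 1267.6, new loans extended by domestic banks to foreign borrowers 713.9, domestic pension funds' purchases of foreign equities 689.7, acquisition of a foreign subsidiary by a resident firm (outward FDI) 1222.7.)

988.3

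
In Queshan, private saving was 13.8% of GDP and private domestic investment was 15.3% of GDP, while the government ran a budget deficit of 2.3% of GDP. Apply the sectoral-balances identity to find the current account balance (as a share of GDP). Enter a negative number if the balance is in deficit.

By the sectoral-balances identity, CA = (S_private - I) + (T - G).
Private balance = 13.8 - 15.3 = -1.5
Government balance (T - G) = -2.3
CA = -1.5 + (-2.3) = -3.8

-3.8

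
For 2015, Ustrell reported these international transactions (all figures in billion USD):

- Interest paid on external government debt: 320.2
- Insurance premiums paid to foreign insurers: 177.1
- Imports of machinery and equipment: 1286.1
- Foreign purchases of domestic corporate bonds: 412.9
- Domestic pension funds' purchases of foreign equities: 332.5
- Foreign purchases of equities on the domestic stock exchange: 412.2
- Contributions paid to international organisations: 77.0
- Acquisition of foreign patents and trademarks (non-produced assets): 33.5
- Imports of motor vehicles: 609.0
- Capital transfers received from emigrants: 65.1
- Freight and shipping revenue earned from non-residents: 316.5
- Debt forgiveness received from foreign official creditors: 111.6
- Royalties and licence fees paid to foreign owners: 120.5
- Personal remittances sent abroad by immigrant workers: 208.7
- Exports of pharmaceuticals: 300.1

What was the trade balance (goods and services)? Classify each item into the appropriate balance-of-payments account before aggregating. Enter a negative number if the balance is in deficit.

Goods: -609.0 + 300.1 - 1286.1 = -1595.0
Services: -120.5 - 177.1 + 316.5 = 18.9
Trade balance = -1595.0 + 18.9 = -1576.1
(Excluded from the trade balance — primary income: interest paid on external government debt 320.2; financial account: foreign purchases of domestic corporate bonds 412.9, domestic pension funds' purchases of foreign equities 332.5, foreign purchases of equities on the domestic stock exchange 412.2; secondary income: contributions paid to international organisations 77.0, personal remittances sent abroad by immigrant workers 208.7; capital account: acquisition of foreign patents and trademarks (non-produced assets) 33.5, capital transfers received from emigrants 65.1, debt forgiveness received from foreign official creditors 111.6.)

-1576.1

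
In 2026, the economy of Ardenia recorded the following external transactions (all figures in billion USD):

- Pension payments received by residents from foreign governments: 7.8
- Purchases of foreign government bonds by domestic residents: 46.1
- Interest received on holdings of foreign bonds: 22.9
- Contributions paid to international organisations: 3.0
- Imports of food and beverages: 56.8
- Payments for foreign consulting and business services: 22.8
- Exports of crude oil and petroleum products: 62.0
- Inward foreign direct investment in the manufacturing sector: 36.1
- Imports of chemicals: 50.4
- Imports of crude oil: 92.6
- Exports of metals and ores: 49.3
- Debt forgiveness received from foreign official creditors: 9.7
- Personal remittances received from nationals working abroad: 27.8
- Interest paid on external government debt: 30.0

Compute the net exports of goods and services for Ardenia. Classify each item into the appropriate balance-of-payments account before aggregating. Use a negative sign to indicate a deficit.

-111.3

Goods: 62.0 - 92.6 + 49.3 - 56.8 - 50.4 = -88.5
Services: -22.8
Trade balance = -88.5 + (-22.8) = -111.3
(Excluded from the trade balance — secondary income: pension payments received by residents from foreign governments 7.8, contributions paid to international organisations 3.0, personal remittances received from nationals working abroad 27.8; financial account: purchases of foreign government bonds by domestic residents 46.1, inward foreign direct investment in the manufacturing sector 36.1; primary income: interest received on holdings of foreign bonds 22.9, interest paid on external government debt 30.0; capital account: debt forgiveness received from foreign official creditors 9.7.)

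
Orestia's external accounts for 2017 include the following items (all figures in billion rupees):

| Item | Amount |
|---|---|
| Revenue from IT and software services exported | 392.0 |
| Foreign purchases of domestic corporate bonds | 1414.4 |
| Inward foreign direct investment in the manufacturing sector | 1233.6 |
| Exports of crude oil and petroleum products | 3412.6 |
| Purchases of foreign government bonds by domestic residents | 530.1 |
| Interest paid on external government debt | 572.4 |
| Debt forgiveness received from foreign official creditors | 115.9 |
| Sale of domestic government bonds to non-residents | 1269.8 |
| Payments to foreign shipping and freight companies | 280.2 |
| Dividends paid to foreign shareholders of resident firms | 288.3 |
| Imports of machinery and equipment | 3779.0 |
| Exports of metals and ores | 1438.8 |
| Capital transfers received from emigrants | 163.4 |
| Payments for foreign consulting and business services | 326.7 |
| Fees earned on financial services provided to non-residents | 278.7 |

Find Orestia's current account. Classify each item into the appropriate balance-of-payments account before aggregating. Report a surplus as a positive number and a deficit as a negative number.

275.5

Goods: 1438.8 - 3779.0 + 3412.6 = 1072.4
Services: 392.0 + 278.7 - 326.7 - 280.2 = 63.8
Primary income: -572.4 - 288.3 = -860.7
Current account = 1072.4 + 63.8 + (-860.7) = 275.5
(Excluded from the current account — financial account: foreign purchases of domestic corporate bonds 1414.4, inward foreign direct investment in the manufacturing sector 1233.6, purchases of foreign government bonds by domestic residents 530.1, sale of domestic government bonds to non-residents 1269.8; capital account: debt forgiveness received from foreign official creditors 115.9, capital transfers received from emigrants 163.4.)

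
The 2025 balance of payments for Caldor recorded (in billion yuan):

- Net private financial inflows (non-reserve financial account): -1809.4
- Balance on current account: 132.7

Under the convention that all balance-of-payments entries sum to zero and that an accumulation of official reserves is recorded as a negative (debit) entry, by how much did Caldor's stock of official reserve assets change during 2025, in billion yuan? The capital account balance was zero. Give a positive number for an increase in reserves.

Official reserve transactions balance = -(132.7 + (-1809.4)) = 1676.7
An accumulation of reserves is recorded as a debit (negative entry), so the change in the stock of reserves is the negative of that balance.
Change in official reserves = -(1676.7) = -1676.7

-1676.7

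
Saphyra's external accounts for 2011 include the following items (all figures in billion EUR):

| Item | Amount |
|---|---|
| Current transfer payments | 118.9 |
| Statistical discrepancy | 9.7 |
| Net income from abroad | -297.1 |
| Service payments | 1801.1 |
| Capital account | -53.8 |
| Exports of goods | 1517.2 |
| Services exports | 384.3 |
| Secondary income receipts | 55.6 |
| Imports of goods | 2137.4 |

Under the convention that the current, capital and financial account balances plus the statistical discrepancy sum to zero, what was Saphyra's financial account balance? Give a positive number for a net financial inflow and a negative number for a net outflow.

Goods balance = 1517.2 - 2137.4 = -620.2
Services balance = 384.3 - 1801.1 = -1416.8
Trade balance (goods + services) = -620.2 + (-1416.8) = -2037.0
Net primary income = -297.1
Net secondary income = 55.6 - 118.9 = -63.3
Current account = -2037.0 + (-297.1) + (-63.3) = -2397.4
Financial account = -(-2397.4 + (-53.8) + 9.7) = 2441.5

2441.5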